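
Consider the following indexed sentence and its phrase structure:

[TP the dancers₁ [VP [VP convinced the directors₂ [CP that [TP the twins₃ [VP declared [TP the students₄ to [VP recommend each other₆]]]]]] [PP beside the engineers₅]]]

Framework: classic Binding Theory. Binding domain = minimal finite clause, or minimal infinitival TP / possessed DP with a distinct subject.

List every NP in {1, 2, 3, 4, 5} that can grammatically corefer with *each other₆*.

{4}

*each other* is an anaphor, so Principle A applies: it must be bound in its binding domain.
Binding domain of *each other₆*: the embedded TP, whose subject is the students₄.
*the dancers₁* c-commands the anaphor but is outside its binding domain → cannot satisfy Principle A.
*the directors₂* c-commands the anaphor but is outside its binding domain → cannot satisfy Principle A.
*the twins₃* c-commands the anaphor but is outside its binding domain → cannot satisfy Principle A.
*the students₄* c-commands the anaphor within its binding domain → licit binder.
*the engineers₅* does not c-command the anaphor → cannot bind it.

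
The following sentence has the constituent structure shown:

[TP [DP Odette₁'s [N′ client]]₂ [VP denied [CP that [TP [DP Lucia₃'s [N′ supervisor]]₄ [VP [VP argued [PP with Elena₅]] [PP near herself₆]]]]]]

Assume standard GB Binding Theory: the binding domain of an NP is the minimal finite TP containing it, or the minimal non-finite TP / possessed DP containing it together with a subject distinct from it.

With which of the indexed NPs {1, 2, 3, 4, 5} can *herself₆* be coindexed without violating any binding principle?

*herself* is an anaphor, so Principle A applies: it must be bound in its binding domain.
Binding domain of *herself₆*: the embedded TP, whose subject is [Lucia₃'s supervisor]₄.
*Odette₁* does not c-command the anaphor → cannot bind it.
*[Odette₁'s client]₂* c-commands the anaphor but is outside its binding domain → cannot satisfy Principle A.
*Lucia₃* does not c-command the anaphor → cannot bind it.
*[Lucia₃'s supervisor]₄* c-commands the anaphor within its binding domain → licit binder.
*Elena₅* does not c-command the anaphor → cannot bind it.

{4}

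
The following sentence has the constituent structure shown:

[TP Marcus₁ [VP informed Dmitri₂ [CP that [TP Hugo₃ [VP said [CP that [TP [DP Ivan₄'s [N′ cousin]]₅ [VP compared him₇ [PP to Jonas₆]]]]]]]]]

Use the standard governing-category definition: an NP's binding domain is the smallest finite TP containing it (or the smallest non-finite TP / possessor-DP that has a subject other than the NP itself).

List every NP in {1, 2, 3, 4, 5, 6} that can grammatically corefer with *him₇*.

*him* is a pronoun, so Principle B applies: it must be free in its binding domain.
Binding domain of *him₇*: the embedded TP, whose subject is [Ivan₄'s cousin]₅.
*Marcus₁* c-commands the pronoun but from outside its binding domain, and is not c-commanded by it → coindexation permitted.
*Dmitri₂* c-commands the pronoun but from outside its binding domain, and is not c-commanded by it → coindexation permitted.
*Hugo₃* c-commands the pronoun but from outside its binding domain, and is not c-commanded by it → coindexation permitted.
*Ivan₄* and the pronoun do not c-command one another → neither Principle B nor Principle C is at stake; coindexation permitted.
*[Ivan₄'s cousin]₅* c-commands the pronoun within its binding domain → coindexation would violate Principle B.
*Jonas₆*: the pronoun c-commands this R-expression → coindexation would violate Principle C on *Jonas₆*.

{1, 2, 3, 4}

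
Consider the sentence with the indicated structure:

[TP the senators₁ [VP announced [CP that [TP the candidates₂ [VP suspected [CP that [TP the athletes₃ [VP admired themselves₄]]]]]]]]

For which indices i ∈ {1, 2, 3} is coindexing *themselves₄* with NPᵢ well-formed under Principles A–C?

*themselves* is an anaphor, so Principle A applies: it must be bound in its binding domain.
Binding domain of *themselves₄*: the embedded TP, whose subject is the athletes₃.
*the senators₁* c-commands the anaphor but is outside its binding domain → cannot satisfy Principle A.
*the candidates₂* c-commands the anaphor but is outside its binding domain → cannot satisfy Principle A.
*the athletes₃* c-commands the anaphor within its binding domain → licit binder.

{3}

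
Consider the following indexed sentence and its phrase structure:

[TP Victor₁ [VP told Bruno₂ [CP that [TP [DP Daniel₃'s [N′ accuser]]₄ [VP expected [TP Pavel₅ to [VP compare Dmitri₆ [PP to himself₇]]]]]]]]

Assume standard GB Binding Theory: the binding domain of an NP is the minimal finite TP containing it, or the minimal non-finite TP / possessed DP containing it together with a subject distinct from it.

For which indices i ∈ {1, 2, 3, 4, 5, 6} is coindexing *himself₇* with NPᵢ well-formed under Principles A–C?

{5, 6}

*himself* is an anaphor, so Principle A applies: it must be bound in its binding domain.
Binding domain of *himself₇*: the embedded TP, whose subject is Pavel₅.
*Victor₁* c-commands the anaphor but is outside its binding domain → cannot satisfy Principle A.
*Bruno₂* c-commands the anaphor but is outside its binding domain → cannot satisfy Principle A.
*Daniel₃* does not c-command the anaphor → cannot bind it.
*[Daniel₃'s accuser]₄* c-commands the anaphor but is outside its binding domain → cannot satisfy Principle A.
*Pavel₅* c-commands the anaphor within its binding domain → licit binder.
*Dmitri₆* c-commands the anaphor within its binding domain → licit binder.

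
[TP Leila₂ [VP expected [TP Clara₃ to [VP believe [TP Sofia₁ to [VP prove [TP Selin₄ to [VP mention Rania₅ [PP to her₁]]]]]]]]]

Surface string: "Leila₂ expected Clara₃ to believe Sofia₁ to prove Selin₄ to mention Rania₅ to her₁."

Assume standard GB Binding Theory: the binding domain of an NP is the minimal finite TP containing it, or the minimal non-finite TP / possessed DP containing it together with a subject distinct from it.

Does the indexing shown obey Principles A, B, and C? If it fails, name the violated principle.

The two coindexed NPs are *Sofia₁* and *her₁*.
*her₁* is a pronoun; its binding domain is the embedded TP, whose subject is Selin₄. Within that domain it is c-commanded only by *Selin₄*, *Rania₅*, which carry a different index — the pronoun is free locally, so Principle B holds.
*Sofia₁* is an R-expression; *her₁* does not c-command it, and no other NP shares its index, so Principle C is satisfied.
All principles are respected.

grammatical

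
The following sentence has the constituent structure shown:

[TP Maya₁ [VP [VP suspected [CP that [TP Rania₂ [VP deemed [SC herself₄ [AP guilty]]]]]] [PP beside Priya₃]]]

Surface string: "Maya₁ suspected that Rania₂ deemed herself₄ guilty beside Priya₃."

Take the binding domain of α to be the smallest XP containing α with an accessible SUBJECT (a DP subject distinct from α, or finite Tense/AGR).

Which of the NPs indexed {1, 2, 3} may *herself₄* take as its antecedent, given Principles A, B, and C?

*herself* is an anaphor, so Principle A applies: it must be bound in its binding domain.
Binding domain of *herself₄*: the embedded TP, whose subject is Rania₂.
*Maya₁* c-commands the anaphor but is outside its binding domain → cannot satisfy Principle A.
*Rania₂* c-commands the anaphor within its binding domain → licit binder.
*Priya₃* does not c-command the anaphor → cannot bind it.

{2}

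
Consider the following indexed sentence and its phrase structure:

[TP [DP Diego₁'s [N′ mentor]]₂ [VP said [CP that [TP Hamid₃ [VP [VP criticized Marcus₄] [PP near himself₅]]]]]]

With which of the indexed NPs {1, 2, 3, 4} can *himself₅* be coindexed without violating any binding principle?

{3}

*himself* is an anaphor, so Principle A applies: it must be bound in its binding domain.
Binding domain of *himself₅*: the embedded TP, whose subject is Hamid₃.
*Diego₁* does not c-command the anaphor → cannot bind it.
*[Diego₁'s mentor]₂* c-commands the anaphor but is outside its binding domain → cannot satisfy Principle A.
*Hamid₃* c-commands the anaphor within its binding domain → licit binder.
*Marcus₄* does not c-command the anaphor → cannot bind it.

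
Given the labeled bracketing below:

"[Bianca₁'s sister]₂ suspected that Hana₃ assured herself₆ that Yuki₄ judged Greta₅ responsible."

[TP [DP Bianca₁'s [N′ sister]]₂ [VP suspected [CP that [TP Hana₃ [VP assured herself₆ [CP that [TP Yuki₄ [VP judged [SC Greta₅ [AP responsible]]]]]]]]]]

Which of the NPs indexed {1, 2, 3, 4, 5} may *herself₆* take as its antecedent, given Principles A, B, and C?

{3}

*herself* is an anaphor, so Principle A applies: it must be bound in its binding domain.
Binding domain of *herself₆*: the embedded TP, whose subject is Hana₃.
*Bianca₁* does not c-command the anaphor → cannot bind it.
*[Bianca₁'s sister]₂* c-commands the anaphor but is outside its binding domain → cannot satisfy Principle A.
*Hana₃* c-commands the anaphor within its binding domain → licit binder.
*Yuki₄* does not c-command the anaphor → cannot bind it.
*Greta₅* does not c-command the anaphor → cannot bind it.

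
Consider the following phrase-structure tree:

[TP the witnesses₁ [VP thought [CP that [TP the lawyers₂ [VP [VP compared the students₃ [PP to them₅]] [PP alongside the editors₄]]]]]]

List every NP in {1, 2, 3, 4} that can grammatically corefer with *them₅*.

*them* is a pronoun, so Principle B applies: it must be free in its binding domain.
Binding domain of *them₅*: the embedded TP, whose subject is the lawyers₂.
*the witnesses₁* c-commands the pronoun but from outside its binding domain, and is not c-commanded by it → coindexation permitted.
*the lawyers₂* c-commands the pronoun within its binding domain → coindexation would violate Principle B.
*the students₃* c-commands the pronoun within its binding domain → coindexation would violate Principle B.
*the editors₄* and the pronoun do not c-command one another → neither Principle B nor Principle C is at stake; coindexation permitted.

{1, 4}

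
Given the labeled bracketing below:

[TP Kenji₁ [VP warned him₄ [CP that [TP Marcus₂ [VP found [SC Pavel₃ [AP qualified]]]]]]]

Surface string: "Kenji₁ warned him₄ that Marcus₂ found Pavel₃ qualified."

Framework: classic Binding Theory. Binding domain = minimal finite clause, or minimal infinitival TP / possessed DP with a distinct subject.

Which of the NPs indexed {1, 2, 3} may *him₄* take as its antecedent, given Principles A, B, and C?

none

*him* is a pronoun, so Principle B applies: it must be free in its binding domain.
Binding domain of *him₄*: the matrix TP, whose subject is Kenji₁.
*Kenji₁* c-commands the pronoun within its binding domain → coindexation would violate Principle B.
*Marcus₂*: the pronoun c-commands this R-expression → coindexation would violate Principle C on *Marcus₂*.
*Pavel₃*: the pronoun c-commands this R-expression → coindexation would violate Principle C on *Pavel₃*.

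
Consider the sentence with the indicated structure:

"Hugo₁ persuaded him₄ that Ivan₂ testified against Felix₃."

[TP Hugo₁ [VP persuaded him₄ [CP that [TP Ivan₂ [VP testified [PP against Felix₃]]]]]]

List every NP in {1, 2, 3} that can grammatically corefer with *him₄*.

*him* is a pronoun, so Principle B applies: it must be free in its binding domain.
Binding domain of *him₄*: the matrix TP, whose subject is Hugo₁.
*Hugo₁* c-commands the pronoun within its binding domain → coindexation would violate Principle B.
*Ivan₂*: the pronoun c-commands this R-expression → coindexation would violate Principle C on *Ivan₂*.
*Felix₃*: the pronoun c-commands this R-expression → coindexation would violate Principle C on *Felix₃*.

none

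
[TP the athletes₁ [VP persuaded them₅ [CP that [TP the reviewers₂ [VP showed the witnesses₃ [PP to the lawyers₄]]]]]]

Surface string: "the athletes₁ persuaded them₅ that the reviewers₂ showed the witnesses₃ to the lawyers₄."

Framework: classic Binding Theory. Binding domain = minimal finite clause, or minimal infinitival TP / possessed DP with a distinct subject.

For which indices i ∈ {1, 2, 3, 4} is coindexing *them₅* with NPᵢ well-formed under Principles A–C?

none

*them* is a pronoun, so Principle B applies: it must be free in its binding domain.
Binding domain of *them₅*: the matrix TP, whose subject is the athletes₁.
*the athletes₁* c-commands the pronoun within its binding domain → coindexation would violate Principle B.
*the reviewers₂*: the pronoun c-commands this R-expression → coindexation would violate Principle C on *the reviewers₂*.
*the witnesses₃*: the pronoun c-commands this R-expression → coindexation would violate Principle C on *the witnesses₃*.
*the lawyers₄*: the pronoun c-commands this R-expression → coindexation would violate Principle C on *the lawyers₄*.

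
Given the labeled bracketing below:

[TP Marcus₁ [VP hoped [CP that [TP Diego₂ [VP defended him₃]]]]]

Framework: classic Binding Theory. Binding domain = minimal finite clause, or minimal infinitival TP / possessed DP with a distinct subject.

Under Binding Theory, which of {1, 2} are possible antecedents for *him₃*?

*him* is a pronoun, so Principle B applies: it must be free in its binding domain.
Binding domain of *him₃*: the embedded TP, whose subject is Diego₂.
*Marcus₁* c-commands the pronoun but from outside its binding domain, and is not c-commanded by it → coindexation permitted.
*Diego₂* c-commands the pronoun within its binding domain → coindexation would violate Principle B.

{1}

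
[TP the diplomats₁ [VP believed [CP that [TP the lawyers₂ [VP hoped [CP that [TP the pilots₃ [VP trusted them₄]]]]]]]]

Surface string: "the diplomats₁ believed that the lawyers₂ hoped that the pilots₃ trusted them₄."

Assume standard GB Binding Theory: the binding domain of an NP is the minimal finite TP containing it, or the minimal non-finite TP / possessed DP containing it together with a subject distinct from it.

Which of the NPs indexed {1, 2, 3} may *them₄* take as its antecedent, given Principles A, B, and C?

{1, 2}

*them* is a pronoun, so Principle B applies: it must be free in its binding domain.
Binding domain of *them₄*: the embedded TP, whose subject is the pilots₃.
*the diplomats₁* c-commands the pronoun but from outside its binding domain, and is not c-commanded by it → coindexation permitted.
*the lawyers₂* c-commands the pronoun but from outside its binding domain, and is not c-commanded by it → coindexation permitted.
*the pilots₃* c-commands the pronoun within its binding domain → coindexation would violate Principle B.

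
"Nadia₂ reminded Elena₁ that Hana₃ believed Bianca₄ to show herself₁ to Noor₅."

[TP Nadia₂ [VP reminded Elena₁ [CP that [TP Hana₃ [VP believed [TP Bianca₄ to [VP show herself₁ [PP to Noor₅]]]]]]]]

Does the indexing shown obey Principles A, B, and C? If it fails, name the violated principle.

The two coindexed NPs are *Elena₁* and *herself₁*.
*herself₁* is an anaphor. Principle A requires it to be bound within its binding domain — the embedded TP, whose subject is Bianca₄.
Within that domain it is c-commanded by *Bianca₄*, which does not share its index.
*Elena₁* does c-command the anaphor, but from outside its binding domain.
The anaphor is unbound in its domain → Principle A violation.

Principle A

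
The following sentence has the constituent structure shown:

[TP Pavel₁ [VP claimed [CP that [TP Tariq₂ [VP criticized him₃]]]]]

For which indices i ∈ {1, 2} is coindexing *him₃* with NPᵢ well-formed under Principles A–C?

*him* is a pronoun, so Principle B applies: it must be free in its binding domain.
Binding domain of *him₃*: the embedded TP, whose subject is Tariq₂.
*Pavel₁* c-commands the pronoun but from outside its binding domain, and is not c-commanded by it → coindexation permitted.
*Tariq₂* c-commands the pronoun within its binding domain → coindexation would violate Principle B.

{1}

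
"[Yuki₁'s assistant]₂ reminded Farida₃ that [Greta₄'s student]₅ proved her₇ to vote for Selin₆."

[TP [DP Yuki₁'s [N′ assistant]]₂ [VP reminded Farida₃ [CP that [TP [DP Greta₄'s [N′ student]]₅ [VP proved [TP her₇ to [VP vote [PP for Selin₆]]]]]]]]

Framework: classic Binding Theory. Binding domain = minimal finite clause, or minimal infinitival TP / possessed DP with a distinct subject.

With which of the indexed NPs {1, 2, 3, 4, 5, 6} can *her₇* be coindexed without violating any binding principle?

{1, 2, 3, 4}

*her* is a pronoun, so Principle B applies: it must be free in its binding domain.
Binding domain of *her₇*: the embedded TP, whose subject is [Greta₄'s student]₅.
*Yuki₁* and the pronoun do not c-command one another → neither Principle B nor Principle C is at stake; coindexation permitted.
*[Yuki₁'s assistant]₂* c-commands the pronoun but from outside its binding domain, and is not c-commanded by it → coindexation permitted.
*Farida₃* c-commands the pronoun but from outside its binding domain, and is not c-commanded by it → coindexation permitted.
*Greta₄* and the pronoun do not c-command one another → neither Principle B nor Principle C is at stake; coindexation permitted.
*[Greta₄'s student]₅* c-commands the pronoun within its binding domain → coindexation would violate Principle B.
*Selin₆*: the pronoun c-commands this R-expression → coindexation would violate Principle C on *Selin₆*.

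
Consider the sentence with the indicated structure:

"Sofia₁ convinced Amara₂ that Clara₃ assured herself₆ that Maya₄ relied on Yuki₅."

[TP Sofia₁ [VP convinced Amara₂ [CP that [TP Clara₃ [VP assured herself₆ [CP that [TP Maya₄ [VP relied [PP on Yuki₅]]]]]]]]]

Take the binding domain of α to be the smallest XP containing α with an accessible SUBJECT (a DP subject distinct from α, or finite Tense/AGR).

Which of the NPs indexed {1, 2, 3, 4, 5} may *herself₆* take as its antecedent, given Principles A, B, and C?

*herself* is an anaphor, so Principle A applies: it must be bound in its binding domain.
Binding domain of *herself₆*: the embedded TP, whose subject is Clara₃.
*Sofia₁* c-commands the anaphor but is outside its binding domain → cannot satisfy Principle A.
*Amara₂* c-commands the anaphor but is outside its binding domain → cannot satisfy Principle A.
*Clara₃* c-commands the anaphor within its binding domain → licit binder.
*Maya₄* does not c-command the anaphor → cannot bind it.
*Yuki₅* does not c-command the anaphor → cannot bind it.

{3}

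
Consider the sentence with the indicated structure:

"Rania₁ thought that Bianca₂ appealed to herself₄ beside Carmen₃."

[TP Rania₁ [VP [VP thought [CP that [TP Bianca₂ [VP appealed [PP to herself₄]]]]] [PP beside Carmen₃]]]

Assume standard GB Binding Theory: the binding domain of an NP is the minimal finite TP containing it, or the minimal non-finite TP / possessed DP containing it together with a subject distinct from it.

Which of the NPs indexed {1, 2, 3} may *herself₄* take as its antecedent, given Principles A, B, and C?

{2}

*herself* is an anaphor, so Principle A applies: it must be bound in its binding domain.
Binding domain of *herself₄*: the embedded TP, whose subject is Bianca₂.
*Rania₁* c-commands the anaphor but is outside its binding domain → cannot satisfy Principle A.
*Bianca₂* c-commands the anaphor within its binding domain → licit binder.
*Carmen₃* does not c-command the anaphor → cannot bind it.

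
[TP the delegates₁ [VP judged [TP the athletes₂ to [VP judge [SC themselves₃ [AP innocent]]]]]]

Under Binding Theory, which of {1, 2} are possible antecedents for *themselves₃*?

*themselves* is an anaphor, so Principle A applies: it must be bound in its binding domain.
Binding domain of *themselves₃*: the embedded TP, whose subject is the athletes₂.
*the delegates₁* c-commands the anaphor but is outside its binding domain → cannot satisfy Principle A.
*the athletes₂* c-commands the anaphor within its binding domain → licit binder.

{2}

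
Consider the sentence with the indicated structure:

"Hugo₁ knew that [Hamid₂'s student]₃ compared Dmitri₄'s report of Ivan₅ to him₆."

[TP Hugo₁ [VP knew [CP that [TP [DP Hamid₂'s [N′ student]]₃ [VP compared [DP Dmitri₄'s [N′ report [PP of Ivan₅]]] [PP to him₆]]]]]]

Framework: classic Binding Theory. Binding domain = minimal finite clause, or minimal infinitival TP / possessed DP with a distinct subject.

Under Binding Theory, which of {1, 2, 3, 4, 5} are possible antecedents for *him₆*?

{1, 2, 4, 5}

*him* is a pronoun, so Principle B applies: it must be free in its binding domain.
Binding domain of *him₆*: the embedded TP, whose subject is [Hamid₂'s student]₃.
*Hugo₁* c-commands the pronoun but from outside its binding domain, and is not c-commanded by it → coindexation permitted.
*Hamid₂* and the pronoun do not c-command one another → neither Principle B nor Principle C is at stake; coindexation permitted.
*[Hamid₂'s student]₃* c-commands the pronoun within its binding domain → coindexation would violate Principle B.
*Dmitri₄* and the pronoun do not c-command one another → neither Principle B nor Principle C is at stake; coindexation permitted.
*Ivan₅* and the pronoun do not c-command one another → neither Principle B nor Principle C is at stake; coindexation permitted.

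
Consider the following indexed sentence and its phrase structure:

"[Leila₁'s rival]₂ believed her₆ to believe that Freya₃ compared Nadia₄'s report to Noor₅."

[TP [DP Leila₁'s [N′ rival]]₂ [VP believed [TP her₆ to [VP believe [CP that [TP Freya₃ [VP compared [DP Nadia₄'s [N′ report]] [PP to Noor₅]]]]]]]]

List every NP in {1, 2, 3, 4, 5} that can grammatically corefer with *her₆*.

*her* is a pronoun, so Principle B applies: it must be free in its binding domain.
Binding domain of *her₆*: the matrix TP, whose subject is [Leila₁'s rival]₂.
*Leila₁* and the pronoun do not c-command one another → neither Principle B nor Principle C is at stake; coindexation permitted.
*[Leila₁'s rival]₂* c-commands the pronoun within its binding domain → coindexation would violate Principle B.
*Freya₃*: the pronoun c-commands this R-expression → coindexation would violate Principle C on *Freya₃*.
*Nadia₄*: the pronoun c-commands this R-expression → coindexation would violate Principle C on *Nadia₄*.
*Noor₅*: the pronoun c-commands this R-expression → coindexation would violate Principle C on *Noor₅*.

{1}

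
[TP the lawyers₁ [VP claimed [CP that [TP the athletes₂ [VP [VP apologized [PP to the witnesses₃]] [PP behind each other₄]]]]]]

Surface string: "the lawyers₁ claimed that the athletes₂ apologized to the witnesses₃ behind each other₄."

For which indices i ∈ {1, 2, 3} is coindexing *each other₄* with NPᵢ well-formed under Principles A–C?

*each other* is an anaphor, so Principle A applies: it must be bound in its binding domain.
Binding domain of *each other₄*: the embedded TP, whose subject is the athletes₂.
*the lawyers₁* c-commands the anaphor but is outside its binding domain → cannot satisfy Principle A.
*the athletes₂* c-commands the anaphor within its binding domain → licit binder.
*the witnesses₃* does not c-command the anaphor → cannot bind it.

{2}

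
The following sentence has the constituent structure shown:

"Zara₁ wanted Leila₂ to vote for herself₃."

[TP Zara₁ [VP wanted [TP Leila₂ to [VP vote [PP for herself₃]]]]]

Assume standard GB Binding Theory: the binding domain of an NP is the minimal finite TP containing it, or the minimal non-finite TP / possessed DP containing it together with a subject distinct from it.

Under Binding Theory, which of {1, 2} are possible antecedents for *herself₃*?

{2}

*herself* is an anaphor, so Principle A applies: it must be bound in its binding domain.
Binding domain of *herself₃*: the embedded TP, whose subject is Leila₂.
*Zara₁* c-commands the anaphor but is outside its binding domain → cannot satisfy Principle A.
*Leila₂* c-commands the anaphor within its binding domain → licit binder.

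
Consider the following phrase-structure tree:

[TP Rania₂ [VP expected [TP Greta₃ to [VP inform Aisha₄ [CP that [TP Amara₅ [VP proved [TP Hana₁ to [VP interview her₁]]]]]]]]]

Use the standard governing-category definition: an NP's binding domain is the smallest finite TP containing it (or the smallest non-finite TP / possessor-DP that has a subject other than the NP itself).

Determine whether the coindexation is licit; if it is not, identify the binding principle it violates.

Principle B

The two coindexed NPs are *Hana₁* and *her₁*.
*her₁* is a pronoun. Its binding domain is the embedded TP, whose subject is Hana₁.
*Hana₁* c-commands it within that domain and carries the same index.
The pronoun is locally bound → Principle B violation.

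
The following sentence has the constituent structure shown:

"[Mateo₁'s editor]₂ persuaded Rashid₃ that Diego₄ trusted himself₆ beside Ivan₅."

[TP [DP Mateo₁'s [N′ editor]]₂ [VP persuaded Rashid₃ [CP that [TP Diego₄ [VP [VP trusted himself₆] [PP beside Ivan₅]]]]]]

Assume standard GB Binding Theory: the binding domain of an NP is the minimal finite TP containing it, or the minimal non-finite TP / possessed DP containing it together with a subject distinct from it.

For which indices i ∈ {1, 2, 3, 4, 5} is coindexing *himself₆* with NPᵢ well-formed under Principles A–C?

*himself* is an anaphor, so Principle A applies: it must be bound in its binding domain.
Binding domain of *himself₆*: the embedded TP, whose subject is Diego₄.
*Mateo₁* does not c-command the anaphor → cannot bind it.
*[Mateo₁'s editor]₂* c-commands the anaphor but is outside its binding domain → cannot satisfy Principle A.
*Rashid₃* c-commands the anaphor but is outside its binding domain → cannot satisfy Principle A.
*Diego₄* c-commands the anaphor within its binding domain → licit binder.
*Ivan₅* does not c-command the anaphor → cannot bind it.

{4}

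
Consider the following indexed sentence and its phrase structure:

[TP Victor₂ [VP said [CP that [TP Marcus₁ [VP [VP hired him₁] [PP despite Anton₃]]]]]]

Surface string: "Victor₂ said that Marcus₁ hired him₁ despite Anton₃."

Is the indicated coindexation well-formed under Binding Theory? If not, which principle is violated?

Principle B

The two coindexed NPs are *Marcus₁* and *him₁*.
*him₁* is a pronoun. Its binding domain is the embedded TP, whose subject is Marcus₁.
*Marcus₁* c-commands it within that domain and carries the same index.
The pronoun is locally bound → Principle B violation.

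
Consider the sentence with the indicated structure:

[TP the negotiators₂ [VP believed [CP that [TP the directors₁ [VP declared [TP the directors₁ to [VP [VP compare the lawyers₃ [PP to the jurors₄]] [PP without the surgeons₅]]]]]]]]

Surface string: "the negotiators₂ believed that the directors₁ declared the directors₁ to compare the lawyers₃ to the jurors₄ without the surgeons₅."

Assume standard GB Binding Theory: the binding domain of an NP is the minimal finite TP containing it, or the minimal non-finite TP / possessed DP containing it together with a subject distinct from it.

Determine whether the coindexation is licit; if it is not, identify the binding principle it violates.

The two coindexed NPs are *the directors₁* (the higher occurrence) and *the directors₁* (the lower occurrence).
*the directors₁* (the lower occurrence) is an R-expression. Principle C requires it to be free everywhere.
*the directors₁* (the higher occurrence) c-commands it and carries the same index.
The R-expression is bound → Principle C violation.

Principle C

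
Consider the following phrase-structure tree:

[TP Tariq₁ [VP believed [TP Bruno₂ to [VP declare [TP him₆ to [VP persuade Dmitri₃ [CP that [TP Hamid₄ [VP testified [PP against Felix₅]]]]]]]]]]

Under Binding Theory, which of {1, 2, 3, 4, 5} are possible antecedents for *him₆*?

{1}

*him* is a pronoun, so Principle B applies: it must be free in its binding domain.
Binding domain of *him₆*: the embedded TP, whose subject is Bruno₂.
*Tariq₁* c-commands the pronoun but from outside its binding domain, and is not c-commanded by it → coindexation permitted.
*Bruno₂* c-commands the pronoun within its binding domain → coindexation would violate Principle B.
*Dmitri₃*: the pronoun c-commands this R-expression → coindexation would violate Principle C on *Dmitri₃*.
*Hamid₄*: the pronoun c-commands this R-expression → coindexation would violate Principle C on *Hamid₄*.
*Felix₅*: the pronoun c-commands this R-expression → coindexation would violate Principle C on *Felix₅*.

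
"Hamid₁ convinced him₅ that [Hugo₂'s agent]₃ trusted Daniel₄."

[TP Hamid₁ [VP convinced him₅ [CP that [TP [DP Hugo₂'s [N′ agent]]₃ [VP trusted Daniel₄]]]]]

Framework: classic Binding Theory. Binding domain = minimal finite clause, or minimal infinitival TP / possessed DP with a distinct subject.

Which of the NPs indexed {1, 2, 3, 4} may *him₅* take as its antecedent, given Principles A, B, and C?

*him* is a pronoun, so Principle B applies: it must be free in its binding domain.
Binding domain of *him₅*: the matrix TP, whose subject is Hamid₁.
*Hamid₁* c-commands the pronoun within its binding domain → coindexation would violate Principle B.
*Hugo₂*: the pronoun c-commands this R-expression → coindexation would violate Principle C on *Hugo₂*.
*[Hugo₂'s agent]₃*: the pronoun c-commands this R-expression → coindexation would violate Principle C on *[Hugo₂'s agent]₃*.
*Daniel₄*: the pronoun c-commands this R-expression → coindexation would violate Principle C on *Daniel₄*.

none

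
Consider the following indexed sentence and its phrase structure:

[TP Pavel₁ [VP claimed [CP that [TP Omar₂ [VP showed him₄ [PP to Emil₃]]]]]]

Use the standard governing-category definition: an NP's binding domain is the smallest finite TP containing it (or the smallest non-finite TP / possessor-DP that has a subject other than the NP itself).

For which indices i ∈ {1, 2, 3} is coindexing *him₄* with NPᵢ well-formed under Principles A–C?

*him* is a pronoun, so Principle B applies: it must be free in its binding domain.
Binding domain of *him₄*: the embedded TP, whose subject is Omar₂.
*Pavel₁* c-commands the pronoun but from outside its binding domain, and is not c-commanded by it → coindexation permitted.
*Omar₂* c-commands the pronoun within its binding domain → coindexation would violate Principle B.
*Emil₃*: the pronoun c-commands this R-expression → coindexation would violate Principle C on *Emil₃*.

{1}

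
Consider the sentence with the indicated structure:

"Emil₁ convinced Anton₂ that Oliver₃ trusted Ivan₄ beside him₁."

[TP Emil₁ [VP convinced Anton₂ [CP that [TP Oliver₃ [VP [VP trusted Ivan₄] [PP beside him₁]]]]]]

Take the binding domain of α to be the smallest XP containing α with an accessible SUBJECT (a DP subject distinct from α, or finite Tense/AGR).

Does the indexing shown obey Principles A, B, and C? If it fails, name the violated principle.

grammatical

The two coindexed NPs are *Emil₁* and *him₁*.
*him₁* is a pronoun; its binding domain is the embedded TP, whose subject is Oliver₃. Within that domain it is c-commanded only by *Oliver₃*, which carries a different index — the pronoun is free locally, so Principle B holds.
*Emil₁* is an R-expression; *him₁* does not c-command it, and no other NP shares its index, so Principle C is satisfied.
All principles are respected.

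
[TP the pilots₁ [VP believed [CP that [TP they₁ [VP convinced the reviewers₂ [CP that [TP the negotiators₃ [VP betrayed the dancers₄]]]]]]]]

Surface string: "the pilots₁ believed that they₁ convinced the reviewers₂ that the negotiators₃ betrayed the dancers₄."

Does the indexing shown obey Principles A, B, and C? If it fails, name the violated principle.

The two coindexed NPs are *the pilots₁* and *they₁*.
*they₁* is a pronoun; nothing c-commands it within its binding domain (the embedded TP.), so Principle B holds trivially.
*the pilots₁* is an R-expression; *they₁* does not c-command it, and no other NP shares its index, so Principle C is satisfied.
All principles are respected.

grammatical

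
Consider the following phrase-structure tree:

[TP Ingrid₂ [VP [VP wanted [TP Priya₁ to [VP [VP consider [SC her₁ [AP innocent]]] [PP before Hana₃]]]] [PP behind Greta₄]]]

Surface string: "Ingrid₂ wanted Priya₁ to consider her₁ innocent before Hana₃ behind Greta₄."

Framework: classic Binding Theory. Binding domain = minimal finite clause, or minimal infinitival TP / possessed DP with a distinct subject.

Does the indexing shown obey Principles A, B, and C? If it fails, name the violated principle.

Principle B

The two coindexed NPs are *Priya₁* and *her₁*.
*her₁* is a pronoun. Its binding domain is the embedded TP, whose subject is Priya₁.
*Priya₁* c-commands it within that domain and carries the same index.
The pronoun is locally bound → Principle B violation.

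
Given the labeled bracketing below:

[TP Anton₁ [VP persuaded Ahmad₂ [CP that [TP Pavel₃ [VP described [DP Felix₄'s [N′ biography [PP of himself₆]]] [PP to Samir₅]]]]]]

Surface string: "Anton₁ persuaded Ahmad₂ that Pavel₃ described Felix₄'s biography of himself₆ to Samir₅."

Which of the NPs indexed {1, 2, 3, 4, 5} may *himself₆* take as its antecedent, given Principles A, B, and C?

{4}

*himself* is an anaphor, so Principle A applies: it must be bound in its binding domain.
Binding domain of *himself₆*: the possessed DP, whose subject is Felix₄.
*Anton₁* c-commands the anaphor but is outside its binding domain → cannot satisfy Principle A.
*Ahmad₂* c-commands the anaphor but is outside its binding domain → cannot satisfy Principle A.
*Pavel₃* c-commands the anaphor but is outside its binding domain → cannot satisfy Principle A.
*Felix₄* c-commands the anaphor within its binding domain → licit binder.
*Samir₅* does not c-command the anaphor → cannot bind it.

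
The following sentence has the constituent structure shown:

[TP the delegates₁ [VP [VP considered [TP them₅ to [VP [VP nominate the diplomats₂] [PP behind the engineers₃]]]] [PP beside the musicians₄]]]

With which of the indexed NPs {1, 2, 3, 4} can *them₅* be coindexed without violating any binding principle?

*them* is a pronoun, so Principle B applies: it must be free in its binding domain.
Binding domain of *them₅*: the matrix TP, whose subject is the delegates₁.
*the delegates₁* c-commands the pronoun within its binding domain → coindexation would violate Principle B.
*the diplomats₂*: the pronoun c-commands this R-expression → coindexation would violate Principle C on *the diplomats₂*.
*the engineers₃*: the pronoun c-commands this R-expression → coindexation would violate Principle C on *the engineers₃*.
*the musicians₄* and the pronoun do not c-command one another → neither Principle B nor Principle C is at stake; coindexation permitted.

{4}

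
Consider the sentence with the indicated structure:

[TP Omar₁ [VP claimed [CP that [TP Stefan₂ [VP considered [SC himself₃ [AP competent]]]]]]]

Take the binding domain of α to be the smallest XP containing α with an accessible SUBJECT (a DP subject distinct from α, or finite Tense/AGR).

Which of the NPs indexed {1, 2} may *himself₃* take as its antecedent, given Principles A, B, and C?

{2}

*himself* is an anaphor, so Principle A applies: it must be bound in its binding domain.
Binding domain of *himself₃*: the embedded TP, whose subject is Stefan₂.
*Omar₁* c-commands the anaphor but is outside its binding domain → cannot satisfy Principle A.
*Stefan₂* c-commands the anaphor within its binding domain → licit binder.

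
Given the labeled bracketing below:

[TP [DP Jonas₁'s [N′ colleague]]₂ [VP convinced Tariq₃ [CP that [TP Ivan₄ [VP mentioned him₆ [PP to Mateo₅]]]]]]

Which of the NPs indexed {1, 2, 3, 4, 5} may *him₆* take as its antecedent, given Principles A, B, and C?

*him* is a pronoun, so Principle B applies: it must be free in its binding domain.
Binding domain of *him₆*: the embedded TP, whose subject is Ivan₄.
*Jonas₁* and the pronoun do not c-command one another → neither Principle B nor Principle C is at stake; coindexation permitted.
*[Jonas₁'s colleague]₂* c-commands the pronoun but from outside its binding domain, and is not c-commanded by it → coindexation permitted.
*Tariq₃* c-commands the pronoun but from outside its binding domain, and is not c-commanded by it → coindexation permitted.
*Ivan₄* c-commands the pronoun within its binding domain → coindexation would violate Principle B.
*Mateo₅*: the pronoun c-commands this R-expression → coindexation would violate Principle C on *Mateo₅*.

{1, 2, 3}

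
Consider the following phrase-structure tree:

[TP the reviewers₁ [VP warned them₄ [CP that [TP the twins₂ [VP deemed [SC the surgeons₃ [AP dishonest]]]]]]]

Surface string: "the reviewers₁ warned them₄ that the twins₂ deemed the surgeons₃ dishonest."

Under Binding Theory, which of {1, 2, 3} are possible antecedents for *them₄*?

*them* is a pronoun, so Principle B applies: it must be free in its binding domain.
Binding domain of *them₄*: the matrix TP, whose subject is the reviewers₁.
*the reviewers₁* c-commands the pronoun within its binding domain → coindexation would violate Principle B.
*the twins₂*: the pronoun c-commands this R-expression → coindexation would violate Principle C on *the twins₂*.
*the surgeons₃*: the pronoun c-commands this R-expression → coindexation would violate Principle C on *the surgeons₃*.

none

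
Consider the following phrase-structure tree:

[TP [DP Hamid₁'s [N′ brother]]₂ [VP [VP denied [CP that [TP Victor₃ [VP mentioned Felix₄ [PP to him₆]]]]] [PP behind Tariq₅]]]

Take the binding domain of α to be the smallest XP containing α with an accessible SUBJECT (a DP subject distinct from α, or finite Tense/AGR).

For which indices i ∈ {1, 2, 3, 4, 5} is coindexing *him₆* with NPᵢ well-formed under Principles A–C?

*him* is a pronoun, so Principle B applies: it must be free in its binding domain.
Binding domain of *him₆*: the embedded TP, whose subject is Victor₃.
*Hamid₁* and the pronoun do not c-command one another → neither Principle B nor Principle C is at stake; coindexation permitted.
*[Hamid₁'s brother]₂* c-commands the pronoun but from outside its binding domain, and is not c-commanded by it → coindexation permitted.
*Victor₃* c-commands the pronoun within its binding domain → coindexation would violate Principle B.
*Felix₄* c-commands the pronoun within its binding domain → coindexation would violate Principle B.
*Tariq₅* and the pronoun do not c-command one another → neither Principle B nor Principle C is at stake; coindexation permitted.

{1, 2, 5}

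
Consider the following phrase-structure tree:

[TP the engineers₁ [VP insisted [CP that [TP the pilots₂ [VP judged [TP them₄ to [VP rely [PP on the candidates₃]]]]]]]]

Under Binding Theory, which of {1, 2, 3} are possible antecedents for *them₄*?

*them* is a pronoun, so Principle B applies: it must be free in its binding domain.
Binding domain of *them₄*: the embedded TP, whose subject is the pilots₂.
*the engineers₁* c-commands the pronoun but from outside its binding domain, and is not c-commanded by it → coindexation permitted.
*the pilots₂* c-commands the pronoun within its binding domain → coindexation would violate Principle B.
*the candidates₃*: the pronoun c-commands this R-expression → coindexation would violate Principle C on *the candidates₃*.

{1}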